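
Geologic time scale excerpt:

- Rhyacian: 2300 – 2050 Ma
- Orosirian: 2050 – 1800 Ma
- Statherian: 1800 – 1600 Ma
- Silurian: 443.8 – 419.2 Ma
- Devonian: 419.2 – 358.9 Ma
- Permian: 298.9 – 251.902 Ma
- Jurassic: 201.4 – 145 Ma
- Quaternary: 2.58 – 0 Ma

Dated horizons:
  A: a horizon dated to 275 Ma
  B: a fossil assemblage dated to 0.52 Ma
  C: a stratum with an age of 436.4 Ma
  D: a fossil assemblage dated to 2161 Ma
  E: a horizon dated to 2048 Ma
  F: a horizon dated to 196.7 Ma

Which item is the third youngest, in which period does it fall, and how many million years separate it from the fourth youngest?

A, in the Permian; 161.4 million years to C

Smaller Ma means younger, so youngest first: B 0.52 < F 196.7 < A 275 < C 436.4 < E 2048 < D 2161.
Counting 3 along gives A (275 Ma); the excerpt puts that inside the Permian, 298.9–251.902 Ma.
Next in line is C (436.4 Ma), and 436.4 − 275 = 161.4 Myr.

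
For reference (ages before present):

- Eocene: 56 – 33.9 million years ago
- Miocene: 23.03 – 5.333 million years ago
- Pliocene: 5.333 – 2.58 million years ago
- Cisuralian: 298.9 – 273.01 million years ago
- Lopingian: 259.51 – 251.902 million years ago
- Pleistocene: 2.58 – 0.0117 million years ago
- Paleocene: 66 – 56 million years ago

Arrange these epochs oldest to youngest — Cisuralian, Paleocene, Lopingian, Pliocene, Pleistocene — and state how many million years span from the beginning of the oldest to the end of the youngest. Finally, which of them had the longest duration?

Start ages (Ma): Cisuralian 298.9, Lopingian 259.51, Paleocene 66, Pliocene 5.333, Pleistocene 2.58.
Ordered oldest to youngest: Cisuralian, Lopingian, Paleocene, Pliocene, Pleistocene.
Span = 298.9 − 0.0117 = 298.8883 Myr.
Durations: Lopingian 7.608, Paleocene 10, Cisuralian 25.89, Pliocene 2.753, Pleistocene 2.5683 → longest is Cisuralian (25.89 Myr).

Cisuralian → Lopingian → Paleocene → Pliocene → Pleistocene; total span 298.8883 Myr; longest is Cisuralian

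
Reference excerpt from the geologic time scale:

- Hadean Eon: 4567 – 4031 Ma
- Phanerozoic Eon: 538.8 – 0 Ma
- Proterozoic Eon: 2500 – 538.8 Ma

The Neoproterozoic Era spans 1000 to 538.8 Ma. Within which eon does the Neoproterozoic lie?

Proterozoic

The Neoproterozoic (1000–538.8 Ma) lies entirely within 2500–538.8 Ma, the Proterozoic Eon.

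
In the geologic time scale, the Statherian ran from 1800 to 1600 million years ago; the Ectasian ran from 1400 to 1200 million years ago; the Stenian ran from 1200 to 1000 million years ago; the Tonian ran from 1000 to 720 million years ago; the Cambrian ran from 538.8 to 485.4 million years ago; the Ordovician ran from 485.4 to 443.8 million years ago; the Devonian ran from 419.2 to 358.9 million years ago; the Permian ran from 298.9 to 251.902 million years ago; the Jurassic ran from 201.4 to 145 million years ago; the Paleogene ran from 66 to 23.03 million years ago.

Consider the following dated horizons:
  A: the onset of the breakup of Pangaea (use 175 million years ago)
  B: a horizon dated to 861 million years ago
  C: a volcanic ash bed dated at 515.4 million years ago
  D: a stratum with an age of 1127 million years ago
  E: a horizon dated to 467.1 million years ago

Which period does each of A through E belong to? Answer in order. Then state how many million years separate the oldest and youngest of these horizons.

A — Jurassic; B — Tonian; C — Cambrian; D — Stenian; E — Ordovician; span 952 million years

A: 175 Ma lies in 201.4–145 Ma, so Jurassic.
B: 861 Ma lies in 1000–720 Ma, so Tonian.
C: 515.4 Ma lies in 538.8–485.4 Ma, so Cambrian.
D: 1127 Ma lies in 1200–1000 Ma, so Stenian.
E: 467.1 Ma lies in 485.4–443.8 Ma, so Ordovician.
Oldest = 1127 Ma, youngest = 175 Ma → span 952 Myr.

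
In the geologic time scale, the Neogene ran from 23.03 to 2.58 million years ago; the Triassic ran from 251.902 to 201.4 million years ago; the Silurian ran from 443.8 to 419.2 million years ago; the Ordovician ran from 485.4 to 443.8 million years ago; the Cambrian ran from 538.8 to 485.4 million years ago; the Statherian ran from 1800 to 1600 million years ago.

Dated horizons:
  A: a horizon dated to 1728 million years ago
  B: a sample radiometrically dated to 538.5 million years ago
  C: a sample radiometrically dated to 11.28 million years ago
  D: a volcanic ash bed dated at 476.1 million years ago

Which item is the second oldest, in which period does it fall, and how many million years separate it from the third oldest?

Sorted oldest-first by Ma: A (1728), B (538.5), D (476.1), C (11.28).
The second oldest is B at 538.5 Ma, which lies in 538.8–485.4 Ma: the Cambrian.
The third oldest is D at 476.1 Ma; separation = |538.5 − 476.1| = 62.4 Myr.

B, in the Cambrian; 62.4 million years to D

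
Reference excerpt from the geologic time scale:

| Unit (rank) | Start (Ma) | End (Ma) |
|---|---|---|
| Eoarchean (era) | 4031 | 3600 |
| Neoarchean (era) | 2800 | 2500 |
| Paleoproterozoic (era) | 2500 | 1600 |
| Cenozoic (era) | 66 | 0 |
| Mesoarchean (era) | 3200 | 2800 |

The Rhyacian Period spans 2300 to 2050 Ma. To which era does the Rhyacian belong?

The Rhyacian (2300–2050 Ma) lies entirely within 2500–1600 Ma, the Paleoproterozoic Era.

Paleoproterozoic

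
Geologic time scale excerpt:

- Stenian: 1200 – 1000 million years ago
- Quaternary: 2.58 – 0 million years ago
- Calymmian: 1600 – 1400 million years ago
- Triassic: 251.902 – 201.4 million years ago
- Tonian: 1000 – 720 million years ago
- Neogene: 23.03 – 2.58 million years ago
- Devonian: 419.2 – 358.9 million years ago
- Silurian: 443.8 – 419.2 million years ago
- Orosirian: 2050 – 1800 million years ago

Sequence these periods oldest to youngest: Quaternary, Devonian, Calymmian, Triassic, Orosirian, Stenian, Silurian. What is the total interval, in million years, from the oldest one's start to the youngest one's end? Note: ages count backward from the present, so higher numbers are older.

Orosirian, Calymmian, Stenian, Silurian, Devonian, Triassic, Quaternary; total span 2050 Myr

From the excerpt: Quaternary 2.58–0; Devonian 419.2–358.9; Calymmian 1600–1400; Triassic 251.902–201.4; Orosirian 2050–1800; Stenian 1200–1000; Silurian 443.8–419.2 (Ma).
Larger Ma is earlier, so the oldest is Orosirian and the youngest is Quaternary; oldest to youngest: Orosirian, Calymmian, Stenian, Silurian, Devonian, Triassic, Quaternary.
Oldest start 2050 minus youngest end 0 gives 2050 Myr overall.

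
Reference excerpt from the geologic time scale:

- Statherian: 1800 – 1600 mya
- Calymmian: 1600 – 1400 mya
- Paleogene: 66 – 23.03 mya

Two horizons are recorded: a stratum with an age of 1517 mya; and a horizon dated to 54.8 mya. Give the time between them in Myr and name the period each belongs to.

1462.2 million years apart; the first in the Calymmian, the second in the Paleogene

Elapsed time: 1517 − 54.8 = 1462.2 Myr.
1517 Ma lies within 1600–1400 Ma: Calymmian.
54.8 Ma lies within 66–23.03 Ma: Paleogene.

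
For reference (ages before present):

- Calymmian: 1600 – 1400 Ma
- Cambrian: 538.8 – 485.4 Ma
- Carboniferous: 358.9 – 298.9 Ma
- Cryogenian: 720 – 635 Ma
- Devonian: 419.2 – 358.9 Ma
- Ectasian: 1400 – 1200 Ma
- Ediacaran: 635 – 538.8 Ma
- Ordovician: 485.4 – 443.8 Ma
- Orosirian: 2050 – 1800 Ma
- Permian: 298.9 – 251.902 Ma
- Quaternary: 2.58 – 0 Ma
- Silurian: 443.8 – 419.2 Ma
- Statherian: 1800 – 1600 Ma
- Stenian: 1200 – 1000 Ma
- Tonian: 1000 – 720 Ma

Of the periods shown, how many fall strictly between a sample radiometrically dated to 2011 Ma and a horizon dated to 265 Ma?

2011 Ma sits inside the Orosirian (2050–1800) and 265 Ma inside the Permian (298.9–251.902); neither of those is wholly between the two dates.
The listed periods lying completely between them are Statherian, Calymmian, Ectasian, Stenian, Tonian, Cryogenian, Ediacaran, Cambrian, Ordovician, Silurian, Devonian, Carboniferous — 12 in all.

12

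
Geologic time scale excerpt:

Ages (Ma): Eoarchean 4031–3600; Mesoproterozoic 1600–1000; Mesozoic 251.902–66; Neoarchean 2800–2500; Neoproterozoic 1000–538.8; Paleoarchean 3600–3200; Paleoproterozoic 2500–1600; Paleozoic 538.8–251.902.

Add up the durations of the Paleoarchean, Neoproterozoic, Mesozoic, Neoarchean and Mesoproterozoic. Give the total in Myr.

1947.102 million years

Duration is start − end for each: (3600 − 3200) + (1000 − 538.8) + (251.902 − 66) + (2800 − 2500) + (1600 − 1000).
That is 400 + 461.2 + 185.902 + 300 + 600, which totals 1947.102 million years.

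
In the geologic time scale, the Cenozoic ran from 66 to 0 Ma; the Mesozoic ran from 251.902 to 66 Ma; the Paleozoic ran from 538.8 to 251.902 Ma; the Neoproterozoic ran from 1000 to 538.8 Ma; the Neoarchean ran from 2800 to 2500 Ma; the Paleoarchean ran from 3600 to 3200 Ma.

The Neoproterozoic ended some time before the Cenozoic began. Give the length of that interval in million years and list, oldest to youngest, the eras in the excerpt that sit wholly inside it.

The Neoproterozoic closes at 538.8 Ma and the Cenozoic opens at 66 Ma, so the interval is 538.8 − 66 = 472.8 Myr.
An era fits inside if it starts at or after 538.8 Ma and ends at or before 66 Ma; oldest first that gives Paleozoic, Mesozoic.

472.8 million years; Paleozoic, Mesozoic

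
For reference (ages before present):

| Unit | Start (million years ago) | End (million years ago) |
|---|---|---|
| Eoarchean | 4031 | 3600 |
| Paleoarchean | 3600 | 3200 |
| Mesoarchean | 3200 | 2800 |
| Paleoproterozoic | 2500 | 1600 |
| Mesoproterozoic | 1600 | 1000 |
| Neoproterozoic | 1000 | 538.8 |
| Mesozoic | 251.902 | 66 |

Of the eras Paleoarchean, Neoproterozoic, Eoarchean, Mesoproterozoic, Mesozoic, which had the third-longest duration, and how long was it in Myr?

Eoarchean, 431 million years

Durations: Paleoarchean 400; Neoproterozoic 461.2; Eoarchean 431; Mesoproterozoic 600; Mesozoic 185.902 Myr.
Sorted longest-first: Mesoproterozoic (600), Neoproterozoic (461.2), Eoarchean (431), Paleoarchean (400), Mesozoic (185.902).
The third longest is Eoarchean at 431 Myr.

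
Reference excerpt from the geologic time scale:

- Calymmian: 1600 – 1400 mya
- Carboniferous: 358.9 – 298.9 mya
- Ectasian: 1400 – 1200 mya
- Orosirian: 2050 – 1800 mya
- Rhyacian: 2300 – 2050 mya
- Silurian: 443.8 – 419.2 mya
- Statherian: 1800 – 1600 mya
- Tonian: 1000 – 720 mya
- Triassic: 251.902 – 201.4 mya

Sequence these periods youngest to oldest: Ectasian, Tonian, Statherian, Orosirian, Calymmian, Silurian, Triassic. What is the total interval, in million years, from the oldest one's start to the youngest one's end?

Triassic → Silurian → Tonian → Ectasian → Calymmian → Statherian → Orosirian; total span 1848.6 Myr

From the excerpt: Ectasian 1400–1200; Tonian 1000–720; Statherian 1800–1600; Orosirian 2050–1800; Calymmian 1600–1400; Silurian 443.8–419.2; Triassic 251.902–201.4 (Ma).
Larger Ma is earlier, so the oldest is Orosirian and the youngest is Triassic; youngest to oldest: Triassic, Silurian, Tonian, Ectasian, Calymmian, Statherian, Orosirian.
Oldest start 2050 minus youngest end 201.4 gives 1848.6 Myr overall.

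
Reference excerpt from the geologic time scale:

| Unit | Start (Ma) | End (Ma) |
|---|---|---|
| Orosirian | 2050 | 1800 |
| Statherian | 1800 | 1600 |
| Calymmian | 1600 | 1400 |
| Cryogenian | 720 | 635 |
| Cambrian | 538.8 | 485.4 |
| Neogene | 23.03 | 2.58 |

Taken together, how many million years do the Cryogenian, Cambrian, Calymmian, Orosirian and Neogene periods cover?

Duration is start − end for each: (720 − 635) + (538.8 − 485.4) + (1600 − 1400) + (2050 − 1800) + (23.03 − 2.58).
That is 85 + 53.4 + 200 + 250 + 20.45, which totals 608.85 million years.

608.85 million years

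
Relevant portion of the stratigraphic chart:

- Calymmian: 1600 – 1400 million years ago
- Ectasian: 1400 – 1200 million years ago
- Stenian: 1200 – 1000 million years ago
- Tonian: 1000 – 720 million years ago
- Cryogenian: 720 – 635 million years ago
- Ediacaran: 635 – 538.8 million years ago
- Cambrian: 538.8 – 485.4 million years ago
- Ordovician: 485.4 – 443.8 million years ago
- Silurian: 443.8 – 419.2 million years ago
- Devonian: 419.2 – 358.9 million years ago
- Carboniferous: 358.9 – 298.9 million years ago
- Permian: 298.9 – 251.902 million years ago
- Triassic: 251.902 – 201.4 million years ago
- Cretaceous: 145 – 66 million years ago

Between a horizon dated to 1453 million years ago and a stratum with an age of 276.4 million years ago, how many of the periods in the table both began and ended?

The older date is 1453 Ma and the younger is 276.4 Ma.
Periods with start < 1453 and end > 276.4 Ma: Ectasian (1400–1200), Stenian (1200–1000), Tonian (1000–720), Cryogenian (720–635), Ediacaran (635–538.8), Cambrian (538.8–485.4), Ordovician (485.4–443.8), Silurian (443.8–419.2), Devonian (419.2–358.9), Carboniferous (358.9–298.9).
That is 10 complete periods.

10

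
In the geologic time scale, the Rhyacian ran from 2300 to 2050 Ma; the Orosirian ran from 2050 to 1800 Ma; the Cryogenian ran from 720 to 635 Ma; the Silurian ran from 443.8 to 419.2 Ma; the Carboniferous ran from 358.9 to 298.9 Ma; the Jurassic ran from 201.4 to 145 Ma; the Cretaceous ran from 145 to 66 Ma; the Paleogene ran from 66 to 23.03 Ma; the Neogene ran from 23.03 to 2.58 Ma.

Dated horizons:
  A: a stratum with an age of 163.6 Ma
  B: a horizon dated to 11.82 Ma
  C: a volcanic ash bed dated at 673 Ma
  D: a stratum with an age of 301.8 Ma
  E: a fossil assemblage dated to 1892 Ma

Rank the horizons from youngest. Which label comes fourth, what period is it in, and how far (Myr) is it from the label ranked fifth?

Smaller Ma means younger, so youngest first: B 11.82 < A 163.6 < D 301.8 < C 673 < E 1892.
Counting 4 along gives C (673 Ma); the excerpt puts that inside the Cryogenian, 720–635 Ma.
Next in line is E (1892 Ma), and 1892 − 673 = 1219 Myr.

C, in the Cryogenian; 1219 million years to E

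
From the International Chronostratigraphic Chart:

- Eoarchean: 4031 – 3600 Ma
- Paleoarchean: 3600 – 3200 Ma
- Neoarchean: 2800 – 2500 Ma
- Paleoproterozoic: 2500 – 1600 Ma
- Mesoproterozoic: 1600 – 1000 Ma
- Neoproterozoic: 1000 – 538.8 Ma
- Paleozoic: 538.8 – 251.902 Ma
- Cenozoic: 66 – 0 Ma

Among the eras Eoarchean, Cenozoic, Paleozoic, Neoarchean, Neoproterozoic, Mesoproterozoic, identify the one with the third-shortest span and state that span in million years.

Durations: Eoarchean 431; Cenozoic 66; Paleozoic 286.898; Neoarchean 300; Neoproterozoic 461.2; Mesoproterozoic 600 Myr.
Sorted shortest-first: Cenozoic (66), Paleozoic (286.898), Neoarchean (300), Eoarchean (431), Neoproterozoic (461.2), Mesoproterozoic (600).
The third shortest is Neoarchean at 300 Myr.

Neoarchean, 300 million years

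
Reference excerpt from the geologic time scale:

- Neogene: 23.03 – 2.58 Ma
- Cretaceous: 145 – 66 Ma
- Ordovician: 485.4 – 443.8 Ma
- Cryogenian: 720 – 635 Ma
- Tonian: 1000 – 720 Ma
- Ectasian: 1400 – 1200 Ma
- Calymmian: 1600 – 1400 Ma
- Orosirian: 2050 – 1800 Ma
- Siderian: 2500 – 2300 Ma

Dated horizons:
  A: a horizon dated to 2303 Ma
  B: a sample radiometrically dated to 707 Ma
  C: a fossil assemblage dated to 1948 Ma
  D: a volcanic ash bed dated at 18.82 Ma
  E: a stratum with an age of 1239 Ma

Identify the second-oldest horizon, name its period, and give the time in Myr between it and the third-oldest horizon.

Sorted oldest-first by Ma: A (2303), C (1948), E (1239), B (707), D (18.82).
The second oldest is C at 1948 Ma, which lies in 2050–1800 Ma: the Orosirian.
The third oldest is E at 1239 Ma; separation = |1948 − 1239| = 709 Myr.

C, in the Orosirian; 709 million years to E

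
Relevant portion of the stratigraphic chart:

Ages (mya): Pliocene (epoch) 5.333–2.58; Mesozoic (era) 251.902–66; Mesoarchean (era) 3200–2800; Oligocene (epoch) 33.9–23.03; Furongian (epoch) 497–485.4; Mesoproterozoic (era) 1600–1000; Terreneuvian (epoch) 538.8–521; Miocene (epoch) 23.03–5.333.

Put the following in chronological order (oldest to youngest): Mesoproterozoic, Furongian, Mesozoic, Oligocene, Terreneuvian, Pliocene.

Mesoproterozoic, Terreneuvian, Furongian, Mesozoic, Oligocene, Pliocene

The oldest of these is Mesoproterozoic (starts 1600 Ma) and the youngest is Pliocene (ends 2.58 Ma).
In between, by decreasing start age: Terreneuvian (538.8), Furongian (497), Mesozoic (251.902), Oligocene (33.9).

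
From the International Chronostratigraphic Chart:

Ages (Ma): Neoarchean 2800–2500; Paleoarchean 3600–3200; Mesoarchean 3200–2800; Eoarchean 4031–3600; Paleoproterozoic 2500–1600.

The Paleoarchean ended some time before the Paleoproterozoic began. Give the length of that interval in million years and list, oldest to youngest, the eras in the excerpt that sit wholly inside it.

700 million years; Mesoarchean, Neoarchean

The Paleoarchean closes at 3200 Ma and the Paleoproterozoic opens at 2500 Ma, so the interval is 3200 − 2500 = 700 Myr.
An era fits inside if it starts at or after 3200 Ma and ends at or before 2500 Ma; oldest first that gives Mesoarchean, Neoarchean.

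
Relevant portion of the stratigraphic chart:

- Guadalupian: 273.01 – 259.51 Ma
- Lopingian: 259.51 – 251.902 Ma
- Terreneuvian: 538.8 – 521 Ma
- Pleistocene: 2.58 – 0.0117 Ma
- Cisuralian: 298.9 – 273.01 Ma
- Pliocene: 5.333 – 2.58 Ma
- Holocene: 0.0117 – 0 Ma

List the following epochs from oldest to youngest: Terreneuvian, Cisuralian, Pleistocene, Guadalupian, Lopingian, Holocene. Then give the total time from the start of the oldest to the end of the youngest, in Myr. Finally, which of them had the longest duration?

Terreneuvian → Cisuralian → Guadalupian → Lopingian → Pleistocene → Holocene; total span 538.8 Myr; longest is Cisuralian

Start ages (Ma): Terreneuvian 538.8, Cisuralian 298.9, Guadalupian 273.01, Lopingian 259.51, Pleistocene 2.58, Holocene 0.0117.
Ordered oldest to youngest: Terreneuvian, Cisuralian, Guadalupian, Lopingian, Pleistocene, Holocene.
Span = 538.8 − 0 = 538.8 Myr.
Durations: Guadalupian 13.5, Pleistocene 2.5683, Lopingian 7.608, Terreneuvian 17.8, Holocene 0.0117, Cisuralian 25.89 → longest is Cisuralian (25.89 Myr).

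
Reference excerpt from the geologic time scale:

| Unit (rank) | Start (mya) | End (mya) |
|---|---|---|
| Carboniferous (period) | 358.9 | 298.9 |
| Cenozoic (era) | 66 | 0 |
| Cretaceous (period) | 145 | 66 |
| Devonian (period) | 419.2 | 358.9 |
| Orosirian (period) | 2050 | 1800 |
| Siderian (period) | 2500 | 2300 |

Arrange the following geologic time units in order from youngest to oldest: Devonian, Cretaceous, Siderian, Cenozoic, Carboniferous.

Sorting by start age (ascending Ma, since larger Ma = older): Cenozoic start 66, Cretaceous start 145, Carboniferous start 358.9, Devonian start 419.2, Siderian start 2500.

Cenozoic, Cretaceous, Carboniferous, Devonian, Siderian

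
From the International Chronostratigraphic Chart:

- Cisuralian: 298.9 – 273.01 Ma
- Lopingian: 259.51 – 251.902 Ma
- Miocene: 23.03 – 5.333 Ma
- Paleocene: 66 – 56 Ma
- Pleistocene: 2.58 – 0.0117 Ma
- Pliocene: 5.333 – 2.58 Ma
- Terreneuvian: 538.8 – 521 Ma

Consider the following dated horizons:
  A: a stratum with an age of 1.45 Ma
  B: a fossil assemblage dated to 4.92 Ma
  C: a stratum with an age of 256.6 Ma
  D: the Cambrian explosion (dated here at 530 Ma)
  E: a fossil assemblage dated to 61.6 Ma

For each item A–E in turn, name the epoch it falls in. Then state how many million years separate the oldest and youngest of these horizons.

Match each age against the start–end ranges in the excerpt: A = 1.45 Ma → Pleistocene (2.58–0.0117); B = 4.92 Ma → Pliocene (5.333–2.58); C = 256.6 Ma → Lopingian (259.51–251.902); D = 530 Ma → Terreneuvian (538.8–521); E = 61.6 Ma → Paleocene (66–56).
The largest age is 530 Ma and the smallest is 1.45 Ma; their difference is 528.55 Myr.

A — Pleistocene; B — Pliocene; C — Lopingian; D — Terreneuvian; E — Paleocene; span 528.55 million years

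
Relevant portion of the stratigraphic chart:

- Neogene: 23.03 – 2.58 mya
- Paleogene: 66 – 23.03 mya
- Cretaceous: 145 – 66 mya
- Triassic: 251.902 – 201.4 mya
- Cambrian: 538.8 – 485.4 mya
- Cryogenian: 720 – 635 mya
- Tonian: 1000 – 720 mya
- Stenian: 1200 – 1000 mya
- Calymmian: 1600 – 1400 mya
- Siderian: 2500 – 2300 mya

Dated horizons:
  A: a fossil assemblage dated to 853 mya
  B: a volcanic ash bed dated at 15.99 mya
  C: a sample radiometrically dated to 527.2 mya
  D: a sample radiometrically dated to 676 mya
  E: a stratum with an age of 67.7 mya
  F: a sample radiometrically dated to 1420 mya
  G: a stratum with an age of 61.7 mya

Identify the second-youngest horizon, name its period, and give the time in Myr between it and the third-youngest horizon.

Smaller Ma means younger, so youngest first: B 15.99 < G 61.7 < E 67.7 < C 527.2 < D 676 < A 853 < F 1420.
Counting 2 along gives G (61.7 Ma); the excerpt puts that inside the Paleogene, 66–23.03 Ma.
Next in line is E (67.7 Ma), and 67.7 − 61.7 = 6 Myr.

G, in the Paleogene; 6 million years to E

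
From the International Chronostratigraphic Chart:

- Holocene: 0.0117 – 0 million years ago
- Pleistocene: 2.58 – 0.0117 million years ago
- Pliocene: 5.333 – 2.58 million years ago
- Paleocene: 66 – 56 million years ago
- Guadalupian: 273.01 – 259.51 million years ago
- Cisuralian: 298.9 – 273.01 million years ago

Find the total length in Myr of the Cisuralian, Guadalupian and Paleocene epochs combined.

49.39 million years

Duration is start − end for each: (298.9 − 273.01) + (273.01 − 259.51) + (66 − 56).
That is 25.89 + 13.5 + 10, which totals 49.39 million years.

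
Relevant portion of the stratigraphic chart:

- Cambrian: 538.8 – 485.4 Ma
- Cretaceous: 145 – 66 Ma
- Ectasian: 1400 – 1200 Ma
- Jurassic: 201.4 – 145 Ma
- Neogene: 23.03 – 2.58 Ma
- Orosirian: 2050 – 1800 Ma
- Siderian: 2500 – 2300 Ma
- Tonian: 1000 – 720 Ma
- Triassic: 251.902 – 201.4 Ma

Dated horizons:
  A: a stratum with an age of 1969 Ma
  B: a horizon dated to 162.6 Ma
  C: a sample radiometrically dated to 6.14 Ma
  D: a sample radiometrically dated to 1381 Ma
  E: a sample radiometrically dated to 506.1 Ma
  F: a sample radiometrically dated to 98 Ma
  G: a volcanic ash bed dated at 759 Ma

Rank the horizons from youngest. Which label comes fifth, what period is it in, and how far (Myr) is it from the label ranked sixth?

Sorted youngest-first by Ma: C (6.14), F (98), B (162.6), E (506.1), G (759), D (1381), A (1969).
The fifth youngest is G at 759 Ma, which lies in 1000–720 Ma: the Tonian.
The sixth youngest is D at 1381 Ma; separation = |759 − 1381| = 622 Myr.

G, in the Tonian; 622 million years to D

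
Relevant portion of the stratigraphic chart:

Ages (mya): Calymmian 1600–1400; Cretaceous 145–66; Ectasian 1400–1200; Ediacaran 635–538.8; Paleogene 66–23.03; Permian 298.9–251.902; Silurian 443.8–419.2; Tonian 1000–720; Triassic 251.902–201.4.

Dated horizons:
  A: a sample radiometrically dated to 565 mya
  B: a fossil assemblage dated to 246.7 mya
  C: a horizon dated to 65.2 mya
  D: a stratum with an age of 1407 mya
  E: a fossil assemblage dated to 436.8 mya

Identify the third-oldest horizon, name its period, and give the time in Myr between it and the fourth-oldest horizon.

Larger Ma means older, so oldest first: D 1407 > A 565 > E 436.8 > B 246.7 > C 65.2.
Counting 3 along gives E (436.8 Ma); the excerpt puts that inside the Silurian, 443.8–419.2 Ma.
Next in line is B (246.7 Ma), and 436.8 − 246.7 = 190.1 Myr.

E, in the Silurian; 190.1 million years to B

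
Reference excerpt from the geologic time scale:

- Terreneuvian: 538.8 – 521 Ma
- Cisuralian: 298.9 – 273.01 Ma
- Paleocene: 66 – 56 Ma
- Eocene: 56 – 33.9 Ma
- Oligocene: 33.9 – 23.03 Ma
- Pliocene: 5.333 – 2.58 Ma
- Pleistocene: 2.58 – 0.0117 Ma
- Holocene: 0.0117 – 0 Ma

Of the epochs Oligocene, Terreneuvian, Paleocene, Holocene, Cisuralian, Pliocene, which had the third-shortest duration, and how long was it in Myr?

Start − end for each: Oligocene 33.9 − 23.03 = 10.87; Terreneuvian 538.8 − 521 = 17.8; Paleocene 66 − 56 = 10; Holocene 0.0117 − 0 = 0.0117; Cisuralian 298.9 − 273.01 = 25.89; Pliocene 5.333 − 2.58 = 2.753.
Ranking these from shortest: Holocene < Pliocene < Paleocene < Oligocene < Terreneuvian < Cisuralian.
Position 3 in that ranking is Paleocene, which lasted 10 Myr.

Paleocene, 10 million years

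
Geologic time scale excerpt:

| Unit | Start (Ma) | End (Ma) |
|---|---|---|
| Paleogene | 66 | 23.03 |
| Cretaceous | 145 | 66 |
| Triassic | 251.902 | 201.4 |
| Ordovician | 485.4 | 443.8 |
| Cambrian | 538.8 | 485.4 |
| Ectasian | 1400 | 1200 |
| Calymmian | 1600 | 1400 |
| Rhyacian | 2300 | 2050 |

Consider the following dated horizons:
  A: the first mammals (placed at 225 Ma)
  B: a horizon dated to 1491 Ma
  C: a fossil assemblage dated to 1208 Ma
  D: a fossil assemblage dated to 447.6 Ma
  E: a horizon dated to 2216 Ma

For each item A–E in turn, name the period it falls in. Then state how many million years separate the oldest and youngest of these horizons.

Match each age against the start–end ranges in the excerpt: A = 225 Ma → Triassic (251.902–201.4); B = 1491 Ma → Calymmian (1600–1400); C = 1208 Ma → Ectasian (1400–1200); D = 447.6 Ma → Ordovician (485.4–443.8); E = 2216 Ma → Rhyacian (2300–2050).
The largest age is 2216 Ma and the smallest is 225 Ma; their difference is 1991 Myr.

A — Triassic; B — Calymmian; C — Ectasian; D — Ordovician; E — Rhyacian; span 1991 million years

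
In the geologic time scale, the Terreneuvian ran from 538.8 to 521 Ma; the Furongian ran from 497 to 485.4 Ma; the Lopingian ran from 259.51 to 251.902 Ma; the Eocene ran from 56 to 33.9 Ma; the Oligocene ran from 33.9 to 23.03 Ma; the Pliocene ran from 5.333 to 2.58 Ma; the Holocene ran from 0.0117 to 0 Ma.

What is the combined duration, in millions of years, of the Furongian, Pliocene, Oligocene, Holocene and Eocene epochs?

Each duration: Furongian = 11.6; Pliocene = 2.753; Oligocene = 10.87; Holocene = 0.0117; Eocene = 22.1.
Sum: 11.6 + 2.753 + 10.87 + 0.0117 + 22.1 = 47.3347 Myr.

47.3347 million years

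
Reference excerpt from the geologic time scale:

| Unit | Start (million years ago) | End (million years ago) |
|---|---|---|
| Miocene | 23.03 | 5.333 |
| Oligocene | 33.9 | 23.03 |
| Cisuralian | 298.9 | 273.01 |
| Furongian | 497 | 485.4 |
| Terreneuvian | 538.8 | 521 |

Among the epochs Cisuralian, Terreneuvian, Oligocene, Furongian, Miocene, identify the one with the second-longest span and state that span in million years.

Terreneuvian, 17.8 million years

Durations: Cisuralian 25.89; Terreneuvian 17.8; Oligocene 10.87; Furongian 11.6; Miocene 17.697 Myr.
Sorted longest-first: Cisuralian (25.89), Terreneuvian (17.8), Miocene (17.697), Furongian (11.6), Oligocene (10.87).
The second longest is Terreneuvian at 17.8 Myr.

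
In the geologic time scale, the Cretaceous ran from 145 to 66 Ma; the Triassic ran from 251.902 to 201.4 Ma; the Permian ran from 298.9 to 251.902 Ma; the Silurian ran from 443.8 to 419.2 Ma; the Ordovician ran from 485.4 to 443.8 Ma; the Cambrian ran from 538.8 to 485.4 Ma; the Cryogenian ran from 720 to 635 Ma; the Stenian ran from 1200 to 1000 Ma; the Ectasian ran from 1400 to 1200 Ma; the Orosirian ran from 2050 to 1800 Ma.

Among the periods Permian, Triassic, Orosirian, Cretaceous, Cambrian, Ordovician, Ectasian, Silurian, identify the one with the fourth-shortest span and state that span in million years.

Triassic, 50.502 million years

Durations: Permian 46.998; Triassic 50.502; Orosirian 250; Cretaceous 79; Cambrian 53.4; Ordovician 41.6; Ectasian 200; Silurian 24.6 Myr.
Sorted shortest-first: Silurian (24.6), Ordovician (41.6), Permian (46.998), Triassic (50.502), Cambrian (53.4), Cretaceous (79), Ectasian (200), Orosirian (250).
The fourth shortest is Triassic at 50.502 Myr.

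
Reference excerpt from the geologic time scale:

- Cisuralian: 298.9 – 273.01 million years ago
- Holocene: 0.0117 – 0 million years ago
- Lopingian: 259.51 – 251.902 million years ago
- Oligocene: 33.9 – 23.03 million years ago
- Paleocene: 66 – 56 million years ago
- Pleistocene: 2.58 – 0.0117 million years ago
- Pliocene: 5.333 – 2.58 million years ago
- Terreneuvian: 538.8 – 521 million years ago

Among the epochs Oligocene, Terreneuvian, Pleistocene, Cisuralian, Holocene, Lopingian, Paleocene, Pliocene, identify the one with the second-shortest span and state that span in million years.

Start − end for each: Oligocene 33.9 − 23.03 = 10.87; Terreneuvian 538.8 − 521 = 17.8; Pleistocene 2.58 − 0.0117 = 2.5683; Cisuralian 298.9 − 273.01 = 25.89; Holocene 0.0117 − 0 = 0.0117; Lopingian 259.51 − 251.902 = 7.608; Paleocene 66 − 56 = 10; Pliocene 5.333 − 2.58 = 2.753.
Ranking these from shortest: Holocene < Pleistocene < Pliocene < Lopingian < Paleocene < Oligocene < Terreneuvian < Cisuralian.
Position 2 in that ranking is Pleistocene, which lasted 2.5683 Myr.

Pleistocene, 2.5683 million years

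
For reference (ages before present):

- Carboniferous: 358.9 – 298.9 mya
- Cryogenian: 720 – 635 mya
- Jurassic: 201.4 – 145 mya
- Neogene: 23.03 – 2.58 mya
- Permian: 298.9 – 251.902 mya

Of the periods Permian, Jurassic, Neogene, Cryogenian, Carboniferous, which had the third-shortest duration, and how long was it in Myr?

Durations: Permian 46.998; Jurassic 56.4; Neogene 20.45; Cryogenian 85; Carboniferous 60 Myr.
Sorted shortest-first: Neogene (20.45), Permian (46.998), Jurassic (56.4), Carboniferous (60), Cryogenian (85).
The third shortest is Jurassic at 56.4 Myr.

Jurassic, 56.4 million years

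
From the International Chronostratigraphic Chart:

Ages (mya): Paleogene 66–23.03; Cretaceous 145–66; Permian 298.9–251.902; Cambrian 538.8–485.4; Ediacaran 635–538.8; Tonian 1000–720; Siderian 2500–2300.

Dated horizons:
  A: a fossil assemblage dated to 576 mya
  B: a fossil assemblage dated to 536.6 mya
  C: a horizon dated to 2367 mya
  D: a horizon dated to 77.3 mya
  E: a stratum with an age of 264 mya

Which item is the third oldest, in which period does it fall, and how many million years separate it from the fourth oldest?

Larger Ma means older, so oldest first: C 2367 > A 576 > B 536.6 > E 264 > D 77.3.
Counting 3 along gives B (536.6 Ma); the excerpt puts that inside the Cambrian, 538.8–485.4 Ma.
Next in line is E (264 Ma), and 536.6 − 264 = 272.6 Myr.

B, in the Cambrian; 272.6 million years to E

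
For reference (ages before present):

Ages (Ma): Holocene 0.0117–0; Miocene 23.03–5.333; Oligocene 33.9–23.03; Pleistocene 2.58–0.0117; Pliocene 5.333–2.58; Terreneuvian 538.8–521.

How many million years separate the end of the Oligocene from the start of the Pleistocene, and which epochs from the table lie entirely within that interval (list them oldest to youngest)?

The Oligocene closes at 23.03 Ma and the Pleistocene opens at 2.58 Ma, so the interval is 23.03 − 2.58 = 20.45 Myr.
An epoch fits inside if it starts at or after 23.03 Ma and ends at or before 2.58 Ma; oldest first that gives Miocene, Pliocene.

20.45 million years; Miocene, Pliocene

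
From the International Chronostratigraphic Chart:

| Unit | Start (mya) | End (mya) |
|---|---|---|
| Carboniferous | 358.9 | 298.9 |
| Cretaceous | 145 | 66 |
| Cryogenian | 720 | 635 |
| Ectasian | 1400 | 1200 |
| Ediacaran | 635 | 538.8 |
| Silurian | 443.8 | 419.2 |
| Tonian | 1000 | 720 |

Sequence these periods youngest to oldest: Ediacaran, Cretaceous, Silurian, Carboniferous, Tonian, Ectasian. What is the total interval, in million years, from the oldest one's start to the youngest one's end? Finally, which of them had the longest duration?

From the excerpt: Ediacaran 635–538.8; Cretaceous 145–66; Silurian 443.8–419.2; Carboniferous 358.9–298.9; Tonian 1000–720; Ectasian 1400–1200 (Ma).
Larger Ma is earlier, so the oldest is Ectasian and the youngest is Cretaceous; youngest to oldest: Cretaceous, Carboniferous, Silurian, Ediacaran, Tonian, Ectasian.
Oldest start 1400 minus youngest end 66 gives 1334 Myr overall.
Individual lengths (start − end): Tonian 280; Ectasian 200; Carboniferous 60; Cretaceous 79; Silurian 24.6; Ediacaran 96.2. The largest is Tonian at 280 Myr.

Cretaceous → Carboniferous → Silurian → Ediacaran → Tonian → Ectasian; total span 1334 Myr; longest is Tonian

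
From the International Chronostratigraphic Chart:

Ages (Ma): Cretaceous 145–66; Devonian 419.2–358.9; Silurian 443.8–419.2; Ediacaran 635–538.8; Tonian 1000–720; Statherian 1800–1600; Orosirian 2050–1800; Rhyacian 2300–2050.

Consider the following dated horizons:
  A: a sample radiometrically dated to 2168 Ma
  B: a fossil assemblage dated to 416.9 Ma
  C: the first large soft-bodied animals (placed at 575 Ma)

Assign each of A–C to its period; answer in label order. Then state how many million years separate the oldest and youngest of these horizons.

Match each age against the start–end ranges in the excerpt: A = 2168 Ma → Rhyacian (2300–2050); B = 416.9 Ma → Devonian (419.2–358.9); C = 575 Ma → Ediacaran (635–538.8).
The largest age is 2168 Ma and the smallest is 416.9 Ma; their difference is 1751.1 Myr.

A — Rhyacian; B — Devonian; C — Ediacaran; span 1751.1 million years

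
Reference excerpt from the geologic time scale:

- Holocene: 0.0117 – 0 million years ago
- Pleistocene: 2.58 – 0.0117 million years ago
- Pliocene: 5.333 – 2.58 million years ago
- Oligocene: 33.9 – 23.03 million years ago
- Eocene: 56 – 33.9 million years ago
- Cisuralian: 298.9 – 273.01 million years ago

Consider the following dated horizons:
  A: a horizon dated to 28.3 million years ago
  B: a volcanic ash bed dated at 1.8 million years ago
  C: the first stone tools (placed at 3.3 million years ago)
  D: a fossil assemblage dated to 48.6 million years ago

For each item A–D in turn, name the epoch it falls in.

Match each age against the start–end ranges in the excerpt: A = 28.3 Ma → Oligocene (33.9–23.03); B = 1.8 Ma → Pleistocene (2.58–0.0117); C = 3.3 Ma → Pliocene (5.333–2.58); D = 48.6 Ma → Eocene (56–33.9).

A — Oligocene; B — Pleistocene; C — Pliocene; D — Eocene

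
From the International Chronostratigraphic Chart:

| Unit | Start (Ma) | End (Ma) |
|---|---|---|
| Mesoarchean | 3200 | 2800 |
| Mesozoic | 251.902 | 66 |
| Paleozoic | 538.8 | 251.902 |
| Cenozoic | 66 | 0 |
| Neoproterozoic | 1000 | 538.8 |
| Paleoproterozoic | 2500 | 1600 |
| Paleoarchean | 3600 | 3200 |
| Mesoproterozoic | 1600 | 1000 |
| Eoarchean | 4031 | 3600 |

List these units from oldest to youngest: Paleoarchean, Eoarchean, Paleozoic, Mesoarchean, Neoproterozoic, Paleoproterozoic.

Read off each span (Ma): Paleoarchean 3600–3200; Eoarchean 4031–3600; Paleozoic 538.8–251.902; Mesoarchean 3200–2800; Neoproterozoic 1000–538.8; Paleoproterozoic 2500–1600.
Larger Ma is older, so oldest→youngest is Eoarchean, Paleoarchean, Mesoarchean, Paleoproterozoic, Neoproterozoic, Paleozoic.

Eoarchean, Paleoarchean, Mesoarchean, Paleoproterozoic, Neoproterozoic, Paleozoic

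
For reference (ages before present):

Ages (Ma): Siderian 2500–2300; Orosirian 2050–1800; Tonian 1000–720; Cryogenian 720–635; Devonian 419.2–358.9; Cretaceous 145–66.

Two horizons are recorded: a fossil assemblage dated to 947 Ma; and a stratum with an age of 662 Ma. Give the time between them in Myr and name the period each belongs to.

285 million years apart; the first in the Tonian, the second in the Cryogenian

Elapsed time: 947 − 662 = 285 Myr.
947 Ma lies within 1000–720 Ma: Tonian.
662 Ma lies within 720–635 Ma: Cryogenian.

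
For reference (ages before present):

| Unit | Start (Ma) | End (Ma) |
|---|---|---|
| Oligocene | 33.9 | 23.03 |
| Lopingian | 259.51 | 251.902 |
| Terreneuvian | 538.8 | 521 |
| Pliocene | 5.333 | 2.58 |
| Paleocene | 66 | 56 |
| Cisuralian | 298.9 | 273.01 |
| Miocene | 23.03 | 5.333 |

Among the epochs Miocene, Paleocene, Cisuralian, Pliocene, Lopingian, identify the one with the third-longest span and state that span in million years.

Paleocene, 10 million years

Start − end for each: Miocene 23.03 − 5.333 = 17.697; Paleocene 66 − 56 = 10; Cisuralian 298.9 − 273.01 = 25.89; Pliocene 5.333 − 2.58 = 2.753; Lopingian 259.51 − 251.902 = 7.608.
Ranking these from longest: Cisuralian > Miocene > Paleocene > Lopingian > Pliocene.
Position 3 in that ranking is Paleocene, which lasted 10 Myr.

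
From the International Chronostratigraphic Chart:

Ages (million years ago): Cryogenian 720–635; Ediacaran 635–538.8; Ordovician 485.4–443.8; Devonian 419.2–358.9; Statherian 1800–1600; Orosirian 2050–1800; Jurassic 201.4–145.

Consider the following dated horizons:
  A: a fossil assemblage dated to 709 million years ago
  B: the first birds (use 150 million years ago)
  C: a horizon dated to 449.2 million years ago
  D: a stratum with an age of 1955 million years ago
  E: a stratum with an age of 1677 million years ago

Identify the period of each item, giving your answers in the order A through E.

Match each age against the start–end ranges in the excerpt: A = 709 Ma → Cryogenian (720–635); B = 150 Ma → Jurassic (201.4–145); C = 449.2 Ma → Ordovician (485.4–443.8); D = 1955 Ma → Orosirian (2050–1800); E = 1677 Ma → Statherian (1800–1600).

A — Cryogenian; B — Jurassic; C — Ordovician; D — Orosirian; E — Statherian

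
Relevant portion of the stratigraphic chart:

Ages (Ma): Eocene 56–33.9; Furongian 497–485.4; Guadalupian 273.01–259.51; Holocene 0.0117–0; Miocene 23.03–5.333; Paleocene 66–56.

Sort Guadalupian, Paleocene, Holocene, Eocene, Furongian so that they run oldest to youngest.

Furongian → Guadalupian → Paleocene → Eocene → Holocene

Sorting by start age (descending Ma, since larger Ma = older): Furongian began 497, Guadalupian began 273.01, Paleocene began 66, Eocene began 56, Holocene began 0.0117.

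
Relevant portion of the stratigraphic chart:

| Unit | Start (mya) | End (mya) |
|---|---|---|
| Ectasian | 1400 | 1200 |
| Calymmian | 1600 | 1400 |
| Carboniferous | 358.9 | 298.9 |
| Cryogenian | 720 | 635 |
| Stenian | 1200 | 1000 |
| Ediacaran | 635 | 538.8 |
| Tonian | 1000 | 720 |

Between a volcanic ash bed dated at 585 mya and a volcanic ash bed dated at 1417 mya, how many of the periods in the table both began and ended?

The older date is 1417 Ma and the younger is 585 Ma.
Periods with start < 1417 and end > 585 Ma: Ectasian (1400–1200), Stenian (1200–1000), Tonian (1000–720), Cryogenian (720–635).
That is 4 complete periods.

4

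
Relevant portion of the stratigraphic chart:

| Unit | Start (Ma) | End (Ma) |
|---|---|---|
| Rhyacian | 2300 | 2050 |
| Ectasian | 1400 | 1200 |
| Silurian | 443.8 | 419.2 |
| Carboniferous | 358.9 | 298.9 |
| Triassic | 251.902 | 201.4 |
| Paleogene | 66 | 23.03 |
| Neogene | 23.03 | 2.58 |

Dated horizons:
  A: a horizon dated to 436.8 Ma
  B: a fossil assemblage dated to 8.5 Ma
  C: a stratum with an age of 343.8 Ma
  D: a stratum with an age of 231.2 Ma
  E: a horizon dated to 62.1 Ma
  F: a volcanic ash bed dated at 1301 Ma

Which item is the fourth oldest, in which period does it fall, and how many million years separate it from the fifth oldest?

Sorted oldest-first by Ma: F (1301), A (436.8), C (343.8), D (231.2), E (62.1), B (8.5).
The fourth oldest is D at 231.2 Ma, which lies in 251.902–201.4 Ma: the Triassic.
The fifth oldest is E at 62.1 Ma; separation = |231.2 − 62.1| = 169.1 Myr.

D, in the Triassic; 169.1 million years to E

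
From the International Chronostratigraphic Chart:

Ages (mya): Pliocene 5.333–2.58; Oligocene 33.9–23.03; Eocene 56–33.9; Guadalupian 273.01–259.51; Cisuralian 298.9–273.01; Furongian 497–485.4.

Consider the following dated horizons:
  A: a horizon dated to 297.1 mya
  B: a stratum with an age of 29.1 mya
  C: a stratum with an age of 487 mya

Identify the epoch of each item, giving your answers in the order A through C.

A — Cisuralian; B — Oligocene; C — Furongian

Match each age against the start–end ranges in the excerpt: A = 297.1 Ma → Cisuralian (298.9–273.01); B = 29.1 Ma → Oligocene (33.9–23.03); C = 487 Ma → Furongian (497–485.4).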